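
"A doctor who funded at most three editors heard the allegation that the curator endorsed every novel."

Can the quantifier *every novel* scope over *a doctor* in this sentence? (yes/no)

No

*every novel* occurs within the complex NP *the allegation that the curator endorsed every novel*.
The complex NP is opaque for QR — the quantifier is frozen inside the noun's complement.
Hence only narrow scope for *every novel* (under *a doctor*) survives.
(Only the surface reading survives: one fixed doctor with respect to all the relevant novels.)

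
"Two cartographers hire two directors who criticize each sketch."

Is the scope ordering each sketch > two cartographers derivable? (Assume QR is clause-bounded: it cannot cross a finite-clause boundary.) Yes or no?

The target quantifier *each sketch* is part of the relative clause *who criticize each sketch* modifying *two directors*.
Relative clauses are scope islands: a quantifier cannot QR out of a relative clause to take scope in the matrix clause.
So *each sketch* cannot raise to a position above *two cartographers*.

No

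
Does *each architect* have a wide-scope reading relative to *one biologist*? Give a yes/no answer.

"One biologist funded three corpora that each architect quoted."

No

*each architect* sits inside the relative clause *that each architect quoted* modifying *three corpora*.
A relative clause is a scope island — quantifier raising cannot cross its boundary.
*each architect* > *one biologist* would require crossing that boundary, which is illicit.
(Only the surface reading survives: one fixed biologist with respect to all the relevant architects.)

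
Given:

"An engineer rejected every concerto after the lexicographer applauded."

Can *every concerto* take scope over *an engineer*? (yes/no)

Yes

Neither queried DP is inside the adjunct, so the adjunct-island constraint does not apply.
Since no island is crossed, the inverse ordering is licensed alongside surface scope.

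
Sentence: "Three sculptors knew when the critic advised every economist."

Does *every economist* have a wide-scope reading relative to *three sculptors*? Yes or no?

*every economist* occurs within the embedded question *when the critic advised every economist*.
The wh-island constraint blocks QR out of an embedded interrogative.
Hence only narrow scope for *every economist* (under *three sculptors*) survives.

No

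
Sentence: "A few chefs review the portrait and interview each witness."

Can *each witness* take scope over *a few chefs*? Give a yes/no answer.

*each witness* sits inside one conjunct of the coordinate structure (*interview each witness*).
A quantifier cannot raise out of one conjunct of a coordination across the whole coordinate structure — the CSC applies to QR.
So the wide-scope reading for *each witness* is blocked.

No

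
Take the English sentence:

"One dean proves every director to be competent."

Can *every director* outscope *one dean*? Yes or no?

This is an ECM construction: *every director* is the infinitival subject, Case-marked by the matrix verb, and the infinitive is transparent for QR.
Since no island is crossed, the inverse ordering is licensed alongside surface scope.

Yes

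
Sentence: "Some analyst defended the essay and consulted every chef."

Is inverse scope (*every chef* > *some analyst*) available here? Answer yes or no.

The target quantifier *every chef* is part of one conjunct of the coordinate structure (*consulted every chef*).
The Coordinate Structure Constraint blocks movement (including QR) out of a single conjunct.
*every chef* > *some analyst* would require crossing that boundary, which is illicit.
(Only the surface reading survives: one fixed analyst with respect to all the relevant chefs.)

No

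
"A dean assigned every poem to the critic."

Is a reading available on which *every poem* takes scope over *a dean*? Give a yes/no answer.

Yes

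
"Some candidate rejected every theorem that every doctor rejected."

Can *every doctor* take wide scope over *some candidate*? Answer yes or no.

No

*every doctor* occurs within the relative clause *that every doctor rejected* modifying *every theorem*.
QR out of a relative clause is ruled out by the relative-clause island constraint.
So the wide-scope reading for *every doctor* is blocked.
(Only the surface reading survives: one fixed candidate with respect to all the relevant doctors.)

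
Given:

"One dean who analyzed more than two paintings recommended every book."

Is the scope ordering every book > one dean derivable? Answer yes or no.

The RC *who analyzed more than two paintings* is an island, but *every book* is not inside it — it is the matrix object, a clausemate of *one dean*.
QR within a single clause is free, so the lower quantifier may take scope over the higher one.

Yes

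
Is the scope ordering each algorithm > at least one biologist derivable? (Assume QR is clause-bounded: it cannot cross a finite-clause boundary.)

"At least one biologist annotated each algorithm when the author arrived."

Yes

The adjunct clause does not contain *each algorithm*, which is the matrix object.
Ordinary QR to a clause-peripheral position gives the wide-scope LF for the lower DP.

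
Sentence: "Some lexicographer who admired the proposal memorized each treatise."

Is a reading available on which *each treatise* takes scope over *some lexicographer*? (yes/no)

Yes

The relative clause *who admired the proposal* modifies *some lexicographer*, but *each treatise* is not inside that relative clause — it is an argument of the matrix verb.
Since no island is crossed, the inverse ordering is licensed alongside surface scope.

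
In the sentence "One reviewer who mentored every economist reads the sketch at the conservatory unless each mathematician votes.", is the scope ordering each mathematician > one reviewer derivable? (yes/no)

No

The DP *each mathematician* is contained in the adjunct clause *unless each mathematician votes*.
Scope out of an adjunct clause is unavailable: QR respects the adjunct-island constraint.
So *each mathematician* cannot raise high enough to outscope *one reviewer*; only the surface ordering *one reviewer* > *each mathematician* is available.
(Only the surface reading survives: one fixed reviewer with respect to all the relevant mathematicians.)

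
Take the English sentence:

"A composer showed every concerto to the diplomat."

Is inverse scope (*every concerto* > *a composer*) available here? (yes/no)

Yes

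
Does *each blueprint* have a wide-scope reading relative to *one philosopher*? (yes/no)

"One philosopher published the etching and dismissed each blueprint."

No

*each blueprint* sits inside one conjunct of the coordinate structure (*dismissed each blueprint*).
Asymmetric QR out of one conjunct violates the Coordinate Structure Constraint.
*each blueprint* is confined to the island and cannot take scope over *one philosopher*.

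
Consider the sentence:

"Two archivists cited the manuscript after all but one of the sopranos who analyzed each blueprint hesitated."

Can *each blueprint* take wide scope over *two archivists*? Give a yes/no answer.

The target quantifier *each blueprint* is part of the relative clause *who analyzed each blueprint*, which is itself inside the adjunct *after all but one of the sopranos who analyzed each blueprint hesitated*.
Nested islands: the RC island is itself inside an adjunct island, so wide scope is doubly excluded.
So the wide-scope reading for *each blueprint* is blocked.

No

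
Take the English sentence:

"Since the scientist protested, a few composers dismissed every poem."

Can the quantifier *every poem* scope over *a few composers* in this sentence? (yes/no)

Yes

The adjunct island is irrelevant here — *every poem* and *a few composers* are both in the matrix clause.
Nothing blocks QR of the lower DP to a position above the higher one, so inverse scope is available.
So *every poem* > *a few composers* is among the available readings.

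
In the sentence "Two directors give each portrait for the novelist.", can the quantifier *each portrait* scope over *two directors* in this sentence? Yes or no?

Yes

*each portrait* is the matrix object and *two directors* the matrix subject; the two are clausemates.
Clause-internal QR can adjoin the lower DP above the subject, yielding the inverse reading.
The sentence is scopally ambiguous between *two directors* > *each portrait* and *each portrait* > *two directors*.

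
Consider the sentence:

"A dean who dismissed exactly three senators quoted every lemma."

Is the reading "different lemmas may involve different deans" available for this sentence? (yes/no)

That reading corresponds to *every lemma* > *a dean*.
Although the sentence contains a relative clause (*who dismissed exactly three senators*), *every lemma* is outside it, in the matrix VP.
No island intervenes, so both surface and inverse scope are derivable.
Both orderings are possible: *a dean* > *every lemma* and *every lemma* > *a dean*.

Yes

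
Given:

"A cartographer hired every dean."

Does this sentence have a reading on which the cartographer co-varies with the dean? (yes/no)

Yes

The described interpretation is the *every dean* > *a cartographer* scoping.
*every dean* and *a cartographer* are in the same minimal clause.
No island intervenes, so both surface and inverse scope are derivable.
So *every dean* > *a cartographer* is among the available readings.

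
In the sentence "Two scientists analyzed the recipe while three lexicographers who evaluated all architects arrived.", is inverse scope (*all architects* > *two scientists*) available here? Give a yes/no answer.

*all architects* is embedded in the relative clause *who evaluated all architects*, which is itself inside the adjunct *while three lexicographers who evaluated all architects arrived*.
The quantifier would have to escape first the RC and then the adjunct — two independent island violations.
The inverse ordering *all architects* > *two scientists* is therefore underivable.

No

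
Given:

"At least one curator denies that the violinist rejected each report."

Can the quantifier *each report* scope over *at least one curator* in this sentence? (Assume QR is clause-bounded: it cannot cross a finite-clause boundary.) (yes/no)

No

The DP *each report* is contained in the finite complement clause *that the violinist rejected each report*.
Finite CP is the ceiling for QR here, by assumption.
The inverse ordering *each report* > *at least one curator* is therefore underivable.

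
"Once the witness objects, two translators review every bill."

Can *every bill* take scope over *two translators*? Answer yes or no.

Neither queried DP is inside the adjunct, so the adjunct-island constraint does not apply.
Clause-internal QR can adjoin the lower DP above the subject, yielding the inverse reading.
The sentence is scopally ambiguous between *two translators* > *every bill* and *every bill* > *two translators*.

Yes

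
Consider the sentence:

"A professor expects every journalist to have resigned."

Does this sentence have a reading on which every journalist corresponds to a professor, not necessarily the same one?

Yes

This is the *every journalist* > *a professor* reading.
This is an ECM construction: *every journalist* is the infinitival subject, Case-marked by the matrix verb, and the infinitive is transparent for QR.
Ordinary QR to a clause-peripheral position gives the wide-scope LF for the lower DP.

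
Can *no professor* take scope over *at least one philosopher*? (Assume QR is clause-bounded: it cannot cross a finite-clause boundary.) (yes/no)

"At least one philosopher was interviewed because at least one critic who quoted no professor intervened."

*no professor* occurs within the relative clause *who quoted no professor*, which is itself inside the adjunct *because at least one critic who quoted no professor intervened*.
Even if one barrier were somehow void, the other would still block QR.
So *no professor* cannot raise to a position above *at least one philosopher*.

No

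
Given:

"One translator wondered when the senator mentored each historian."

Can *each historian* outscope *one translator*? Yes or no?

*each historian* is embedded in the embedded question *when the senator mentored each historian*.
An indirect question is a wh-island; the filled [Spec,CP] blocks QR across the CP edge.
The inverse ordering *each historian* > *one translator* is therefore underivable.
(Only the surface reading survives: one fixed translator with respect to all the relevant historians.)

No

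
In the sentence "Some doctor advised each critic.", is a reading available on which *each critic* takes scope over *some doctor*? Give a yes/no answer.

Both DPs are arguments of the same predicate; there is no clause or island boundary between them.
Clause-internal QR can adjoin the lower DP above the subject, yielding the inverse reading.
So *each critic* > *some doctor* is among the available readings.

Yes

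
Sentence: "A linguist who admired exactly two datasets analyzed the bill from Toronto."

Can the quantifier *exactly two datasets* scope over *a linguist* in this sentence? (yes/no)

No

*exactly two datasets* sits inside the relative clause *who admired exactly two datasets*.
The relative clause forms an island for QR, so the quantifier is confined to the head noun's restrictor.
*exactly two datasets* > *a linguist* would require crossing that boundary, which is illicit.
(Only the surface reading survives: one fixed linguist with respect to all the relevant datasets.)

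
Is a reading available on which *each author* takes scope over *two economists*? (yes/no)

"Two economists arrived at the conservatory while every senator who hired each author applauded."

The target quantifier *each author* is part of the relative clause *who hired each author*, which is itself inside the adjunct *while every senator who hired each author applauded*.
Nested islands: the RC island is itself inside an adjunct island, so wide scope is doubly excluded.
*each author* > *two economists* would require crossing that boundary, which is illicit.

No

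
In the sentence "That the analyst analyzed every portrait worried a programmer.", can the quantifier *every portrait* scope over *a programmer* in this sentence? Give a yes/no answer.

The target quantifier *every portrait* is part of the sentential subject *that the analyst analyzed every portrait*.
The Sentential Subject Constraint rules out raising the quantifier out of the that-clause subject.
So *every portrait* cannot raise to a position above *a programmer*.

No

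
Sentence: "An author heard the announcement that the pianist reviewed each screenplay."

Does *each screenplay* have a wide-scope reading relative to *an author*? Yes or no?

*each screenplay* is embedded in the complex NP *the announcement that the pianist reviewed each screenplay*.
Noun-complement clauses are scope islands (the Complex NP Constraint): a quantifier inside one cannot scope into the matrix.
So the wide-scope reading for *each screenplay* is blocked.

No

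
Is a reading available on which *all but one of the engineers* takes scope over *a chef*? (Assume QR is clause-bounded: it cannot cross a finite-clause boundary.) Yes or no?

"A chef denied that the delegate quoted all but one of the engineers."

*all but one of the engineers* occurs within the finite complement clause *that the delegate quoted all but one of the engineers*.
QR is clause-bounded, so the finite complement is a scope island for the embedded quantifier.
*all but one of the engineers* > *a chef* would require crossing that boundary, which is illicit.
(Only the surface reading survives: one fixed chef with respect to all the relevant engineers.)

No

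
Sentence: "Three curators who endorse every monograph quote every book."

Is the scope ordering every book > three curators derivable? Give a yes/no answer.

Yes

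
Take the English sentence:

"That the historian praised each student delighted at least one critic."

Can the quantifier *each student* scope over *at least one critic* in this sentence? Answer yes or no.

No

Structurally, *each student* is inside the sentential subject *that the historian praised each student*.
Sentential subjects are islands: a quantifier inside the subject clause cannot raise over the matrix predicate.
There is no licit LF on which *each student* c-commands *at least one critic*.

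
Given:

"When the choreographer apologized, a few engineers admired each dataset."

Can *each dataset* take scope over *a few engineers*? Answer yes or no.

Yes

Although there is an adjunct clause, *each dataset* is in the main clause, not inside the adjunct.
No island intervenes, so both surface and inverse scope are derivable.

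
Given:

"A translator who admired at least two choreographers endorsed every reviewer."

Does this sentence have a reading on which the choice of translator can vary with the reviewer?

This is the *every reviewer* > *a translator* reading.
*every reviewer* is a matrix argument; only *a translator* is modified by the relative clause *who admired at least two choreographers*, so the RC island is irrelevant to the target quantifier.
QR within a single clause is free, so the lower quantifier may take scope over the higher one.

Yes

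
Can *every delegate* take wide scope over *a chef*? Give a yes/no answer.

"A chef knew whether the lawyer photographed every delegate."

No

*every delegate* is embedded in the embedded question *whether the lawyer photographed every delegate*.
An indirect question is a wh-island; the filled [Spec,CP] blocks QR across the CP edge.
There is no licit LF on which *every delegate* c-commands *a chef*.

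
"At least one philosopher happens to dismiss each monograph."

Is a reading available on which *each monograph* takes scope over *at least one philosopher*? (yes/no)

Yes

*each monograph* is inside a raising infinitive, which is transparent to QR (no CP barrier), so it behaves as a matrix argument.
Since no island is crossed, the inverse ordering is licensed alongside surface scope.
So *each monograph* > *at least one philosopher* is among the available readings.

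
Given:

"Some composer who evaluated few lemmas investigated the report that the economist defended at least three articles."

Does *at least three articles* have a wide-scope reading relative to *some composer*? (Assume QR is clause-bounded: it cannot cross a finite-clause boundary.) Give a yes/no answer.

Structurally, *at least three articles* is inside the complex NP *the report that the economist defended at least three articles*.
The complex NP is opaque for QR — the quantifier is frozen inside the noun's complement.
There is no licit LF on which *at least three articles* c-commands *some composer*.

No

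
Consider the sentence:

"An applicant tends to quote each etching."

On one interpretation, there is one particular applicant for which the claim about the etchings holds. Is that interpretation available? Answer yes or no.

This is the *an applicant* > *each etching* reading.
Surface scope (*an applicant* > *each etching*) is always derivable; islands only block QR, not in-situ interpretation.

Yes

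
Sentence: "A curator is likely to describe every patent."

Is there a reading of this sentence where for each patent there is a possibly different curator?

Yes

The described interpretation is the *every patent* > *a curator* scoping.
The matrix predicate is a raising verb, whose infinitival complement is not a scope island — *every patent* can QR into the matrix clause.
Ordinary QR to a clause-peripheral position gives the wide-scope LF for the lower DP.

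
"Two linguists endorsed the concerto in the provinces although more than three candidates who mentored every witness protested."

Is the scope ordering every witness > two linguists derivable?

The DP *every witness* is contained in the relative clause *who mentored every witness*, which is itself inside the adjunct *although more than three candidates who mentored every witness protested*.
Even if one barrier were somehow void, the other would still block QR.
*every witness* > *two linguists* would require crossing that boundary, which is illicit.

No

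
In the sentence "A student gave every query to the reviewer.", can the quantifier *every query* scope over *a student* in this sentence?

Yes

*every query* is the matrix object and *a student* the matrix subject; the two are clausemates.
Ordinary QR to a clause-peripheral position gives the wide-scope LF for the lower DP.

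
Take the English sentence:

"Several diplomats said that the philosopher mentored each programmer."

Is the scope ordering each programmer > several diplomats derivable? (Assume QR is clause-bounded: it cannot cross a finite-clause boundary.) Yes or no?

*each programmer* is embedded in the finite complement clause *that the philosopher mentored each programmer*.
QR is clause-bounded, so the finite complement is a scope island for the embedded quantifier.
The inverse ordering *each programmer* > *several diplomats* is therefore underivable.

No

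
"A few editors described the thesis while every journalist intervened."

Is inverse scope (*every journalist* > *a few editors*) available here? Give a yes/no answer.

No

*every journalist* occurs within the adjunct clause *while every journalist intervened*.
Adjuncts are opaque for quantifier raising; a quantifier in an adjunct stays inside it.
*every journalist* is confined to the island and cannot take scope over *a few editors*.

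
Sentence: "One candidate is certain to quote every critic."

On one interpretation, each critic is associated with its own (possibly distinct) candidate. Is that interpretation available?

Yes

That reading corresponds to *every critic* > *one candidate*.
Infinitival complements of raising predicates do not block QR; *every critic* and *one candidate* are effectively clausemates.
No island intervenes, so both surface and inverse scope are derivable.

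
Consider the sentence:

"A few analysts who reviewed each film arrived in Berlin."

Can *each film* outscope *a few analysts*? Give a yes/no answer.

No

*each film* is embedded in the relative clause *who reviewed each film*.
Quantifiers inside a relative clause are trapped there; the RC boundary blocks QR.
The inverse ordering *each film* > *a few analysts* is therefore underivable.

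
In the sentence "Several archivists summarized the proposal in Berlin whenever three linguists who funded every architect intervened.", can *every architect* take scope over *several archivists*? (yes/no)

The DP *every architect* is contained in the relative clause *who funded every architect*, which is itself inside the adjunct *whenever three linguists who funded every architect intervened*.
Even if one barrier were somehow void, the other would still block QR.
*every architect* > *several archivists* would require crossing that boundary, which is illicit.

No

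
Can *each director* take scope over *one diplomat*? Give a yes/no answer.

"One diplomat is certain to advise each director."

*each director* is inside a raising infinitive, which is transparent to QR (no CP barrier), so it behaves as a matrix argument.
No island intervenes, so both surface and inverse scope are derivable.

Yes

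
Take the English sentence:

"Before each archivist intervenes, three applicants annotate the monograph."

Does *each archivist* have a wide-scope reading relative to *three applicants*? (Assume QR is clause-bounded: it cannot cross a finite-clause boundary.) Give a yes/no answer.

*each archivist* sits inside the adjunct clause *before each archivist intervenes*.
The adjunct-island constraint bars QR out of an adverbial clause.
So the wide-scope reading for *each archivist* is blocked.

No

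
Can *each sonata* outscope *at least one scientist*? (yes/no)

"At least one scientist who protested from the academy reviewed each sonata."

Although the sentence contains a relative clause (*who protested from the academy*), *each sonata* is outside it, in the matrix VP.
Since no island is crossed, the inverse ordering is licensed alongside surface scope.

Yes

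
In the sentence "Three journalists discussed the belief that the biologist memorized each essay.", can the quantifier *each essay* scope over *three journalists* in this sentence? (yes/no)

Structurally, *each essay* is inside the complex NP *the belief that the biologist memorized each essay*.
A that-clause complement to a noun is an island; QR cannot cross the NP boundary.
*each essay* > *three journalists* would require crossing that boundary, which is illicit.

No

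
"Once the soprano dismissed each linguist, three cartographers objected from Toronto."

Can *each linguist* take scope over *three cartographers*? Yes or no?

*each linguist* occurs within the adjunct clause *once the soprano dismissed each linguist*.
The adjunct-island constraint bars QR out of an adverbial clause.
*each linguist* > *three cartographers* would require crossing that boundary, which is illicit.

No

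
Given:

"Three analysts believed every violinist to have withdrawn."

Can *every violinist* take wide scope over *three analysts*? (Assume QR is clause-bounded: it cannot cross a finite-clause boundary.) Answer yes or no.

*every violinist* is an ECM subject; ECM complements are not islands, and the embedded quantifier may take matrix scope.
Ordinary QR to a clause-peripheral position gives the wide-scope LF for the lower DP.

Yes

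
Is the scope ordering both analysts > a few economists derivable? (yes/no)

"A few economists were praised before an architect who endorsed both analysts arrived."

No

The target quantifier *both analysts* is part of the relative clause *who endorsed both analysts*, which is itself inside the adjunct *before an architect who endorsed both analysts arrived*.
Nested islands: the RC island is itself inside an adjunct island, so wide scope is doubly excluded.
So *both analysts* cannot raise to a position above *a few economists*.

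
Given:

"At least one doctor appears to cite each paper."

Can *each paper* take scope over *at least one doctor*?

Yes

*each paper* is inside a raising infinitive, which is transparent to QR (no CP barrier), so it behaves as a matrix argument.
No island intervenes, so both surface and inverse scope are derivable.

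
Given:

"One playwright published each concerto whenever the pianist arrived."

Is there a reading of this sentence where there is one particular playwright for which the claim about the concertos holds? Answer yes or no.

This is the *one playwright* > *each concerto* reading.
Nothing needs to raise for *one playwright* > *each concerto*, so no island constraint is at stake.

Yes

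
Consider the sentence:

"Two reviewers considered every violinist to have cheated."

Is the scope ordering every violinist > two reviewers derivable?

Yes

ECM infinitives lack a CP barrier, so *every violinist* can QR over the matrix subject *two reviewers*.
Nothing blocks QR of the lower DP to a position above the higher one, so inverse scope is available.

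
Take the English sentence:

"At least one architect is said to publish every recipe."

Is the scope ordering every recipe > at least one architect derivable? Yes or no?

Yes

The matrix predicate is a raising verb, whose infinitival complement is not a scope island — *every recipe* can QR into the matrix clause.
Clause-internal QR can adjoin the lower DP above the subject, yielding the inverse reading.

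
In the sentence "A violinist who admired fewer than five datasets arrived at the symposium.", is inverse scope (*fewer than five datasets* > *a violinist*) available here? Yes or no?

*fewer than five datasets* sits inside the relative clause *who admired fewer than five datasets*.
A relative clause is a scope island — quantifier raising cannot cross its boundary.
Hence only narrow scope for *fewer than five datasets* (under *a violinist*) survives.
(Only the surface reading survives: one fixed violinist with respect to all the relevant datasets.)

No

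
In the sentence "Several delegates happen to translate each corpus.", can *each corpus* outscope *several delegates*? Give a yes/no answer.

Yes

*each corpus* is inside a raising infinitive, which is transparent to QR (no CP barrier), so it behaves as a matrix argument.
Clause-internal QR can adjoin the lower DP above the subject, yielding the inverse reading.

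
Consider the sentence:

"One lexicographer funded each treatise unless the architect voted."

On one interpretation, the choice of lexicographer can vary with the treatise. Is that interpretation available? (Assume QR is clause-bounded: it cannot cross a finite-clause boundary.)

Yes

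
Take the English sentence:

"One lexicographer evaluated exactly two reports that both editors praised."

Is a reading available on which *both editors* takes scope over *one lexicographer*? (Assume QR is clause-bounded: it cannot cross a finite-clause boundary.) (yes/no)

The DP *both editors* is contained in the relative clause *that both editors praised* modifying *exactly two reports*.
Relative clauses are scope islands: a quantifier cannot QR out of a relative clause to take scope in the matrix clause.
So *both editors* cannot raise to a position above *one lexicographer*.
(Only the surface reading survives: one fixed lexicographer with respect to all the relevant editors.)

No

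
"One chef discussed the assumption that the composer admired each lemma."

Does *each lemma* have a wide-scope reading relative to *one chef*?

No

The target quantifier *each lemma* is part of the complex NP *the assumption that the composer admired each lemma*.
The Complex NP Constraint bars QR out of the complement clause of a noun.
*each lemma* > *one chef* would require crossing that boundary, which is illicit.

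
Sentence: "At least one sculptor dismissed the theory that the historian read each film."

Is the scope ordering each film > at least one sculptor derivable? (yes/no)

No

Structurally, *each film* is inside the complex NP *the theory that the historian read each film*.
Noun-complement clauses are scope islands (the Complex NP Constraint): a quantifier inside one cannot scope into the matrix.
Hence only narrow scope for *each film* (under *at least one sculptor*) survives.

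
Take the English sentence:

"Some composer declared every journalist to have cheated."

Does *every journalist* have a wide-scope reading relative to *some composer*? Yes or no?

*every journalist* is an ECM subject; ECM complements are not islands, and the embedded quantifier may take matrix scope.
Clause-internal QR can adjoin the lower DP above the subject, yielding the inverse reading.

Yes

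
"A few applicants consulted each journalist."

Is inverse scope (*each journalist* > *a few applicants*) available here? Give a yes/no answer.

Yes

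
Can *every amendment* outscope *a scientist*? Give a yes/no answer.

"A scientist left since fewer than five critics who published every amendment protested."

*every amendment* sits inside the relative clause *who published every amendment*, which is itself inside the adjunct *since fewer than five critics who published every amendment protested*.
Both the relative clause and the enclosing adjunct are scope islands; QR cannot cross either.
Hence only narrow scope for *every amendment* (under *a scientist*) survives.

No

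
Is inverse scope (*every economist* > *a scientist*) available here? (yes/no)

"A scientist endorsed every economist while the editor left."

Yes

The adjunct clause does not contain *every economist*, which is the matrix object.
Nothing blocks QR of the lower DP to a position above the higher one, so inverse scope is available.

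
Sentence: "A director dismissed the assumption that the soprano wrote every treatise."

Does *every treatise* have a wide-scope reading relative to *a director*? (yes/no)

No

*every treatise* sits inside the complex NP *the assumption that the soprano wrote every treatise*.
The complex NP is opaque for QR — the quantifier is frozen inside the noun's complement.
Hence only narrow scope for *every treatise* (under *a director*) survives.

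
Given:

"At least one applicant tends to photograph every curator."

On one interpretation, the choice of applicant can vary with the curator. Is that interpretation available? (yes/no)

Yes

The paraphrase describes the scope ordering *every curator* > *at least one applicant*.
Raising constructions are monoclausal for scope purposes; *every curator* is not separated from *at least one applicant* by any island.
Clause-internal QR can adjoin the lower DP above the subject, yielding the inverse reading.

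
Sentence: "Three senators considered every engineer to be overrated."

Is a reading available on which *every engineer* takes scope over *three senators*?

ECM infinitives lack a CP barrier, so *every engineer* can QR over the matrix subject *three senators*.
Nothing blocks QR of the lower DP to a position above the higher one, so inverse scope is available.

Yes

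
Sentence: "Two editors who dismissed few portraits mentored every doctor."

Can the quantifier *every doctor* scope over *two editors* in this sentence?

Yes

The RC *who dismissed few portraits* is an island, but *every doctor* is not inside it — it is the matrix object, a clausemate of *two editors*.
Clause-internal QR can adjoin the lower DP above the subject, yielding the inverse reading.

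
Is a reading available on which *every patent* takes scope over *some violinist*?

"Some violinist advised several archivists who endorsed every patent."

No

The DP *every patent* is contained in the relative clause *who endorsed every patent* modifying *several archivists*.
The relative clause forms an island for QR, so the quantifier is confined to the head noun's restrictor.
Hence only narrow scope for *every patent* (under *some violinist*) survives.
(Only the surface reading survives: one fixed violinist with respect to all the relevant patents.)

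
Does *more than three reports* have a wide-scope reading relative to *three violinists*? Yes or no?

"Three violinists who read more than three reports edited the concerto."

*more than three reports* sits inside the relative clause *who read more than three reports*.
The relative clause forms an island for QR, so the quantifier is confined to the head noun's restrictor.
So *more than three reports* cannot raise high enough to outscope *three violinists*; only the surface ordering *three violinists* > *more than three reports* is available.

No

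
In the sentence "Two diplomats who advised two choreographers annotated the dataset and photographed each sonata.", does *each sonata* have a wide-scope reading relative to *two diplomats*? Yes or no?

No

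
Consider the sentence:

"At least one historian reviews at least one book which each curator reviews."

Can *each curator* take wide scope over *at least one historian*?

Structurally, *each curator* is inside the relative clause *which each curator reviews* modifying *at least one book*.
A relative clause is a scope island — quantifier raising cannot cross its boundary.
*each curator* is confined to the island and cannot take scope over *at least one historian*.
(Only the surface reading survives: one fixed historian with respect to all the relevant curators.)

No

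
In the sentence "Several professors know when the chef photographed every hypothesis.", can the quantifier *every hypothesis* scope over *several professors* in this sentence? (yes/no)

No

*every hypothesis* is embedded in the embedded question *when the chef photographed every hypothesis*.
Embedded wh-clauses are opaque for QR, so the quantifier stays inside the question.
Hence only narrow scope for *every hypothesis* (under *several professors*) survives.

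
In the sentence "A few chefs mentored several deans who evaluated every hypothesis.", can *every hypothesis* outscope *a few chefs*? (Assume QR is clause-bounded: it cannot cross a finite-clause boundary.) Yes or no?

No

The DP *every hypothesis* is contained in the relative clause *who evaluated every hypothesis* modifying *several deans*.
QR out of a relative clause is ruled out by the relative-clause island constraint.
Hence only narrow scope for *every hypothesis* (under *a few chefs*) survives.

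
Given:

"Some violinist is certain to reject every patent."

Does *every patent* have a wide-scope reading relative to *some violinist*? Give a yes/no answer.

Yes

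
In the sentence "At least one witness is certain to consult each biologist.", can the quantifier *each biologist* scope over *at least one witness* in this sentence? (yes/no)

*each biologist* is inside a raising infinitive, which is transparent to QR (no CP barrier), so it behaves as a matrix argument.
With no island boundary between them, the object can take inverse scope over the subject via ordinary QR within the clause.
The sentence is scopally ambiguous between *at least one witness* > *each biologist* and *each biologist* > *at least one witness*.

Yes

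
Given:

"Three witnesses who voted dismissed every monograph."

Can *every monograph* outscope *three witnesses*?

The relative clause *who voted* modifies *three witnesses*, but *every monograph* is not inside that relative clause — it is an argument of the matrix verb.
Ordinary QR to a clause-peripheral position gives the wide-scope LF for the lower DP.
Both orderings are possible: *three witnesses* > *every monograph* and *every monograph* > *three witnesses*.

Yes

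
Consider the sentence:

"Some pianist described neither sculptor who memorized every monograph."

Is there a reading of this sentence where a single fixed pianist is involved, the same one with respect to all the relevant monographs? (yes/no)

Yes

This is the *some pianist* > *every monograph* reading.
Surface scope (*some pianist* > *every monograph*) is always derivable; islands only block QR, not in-situ interpretation.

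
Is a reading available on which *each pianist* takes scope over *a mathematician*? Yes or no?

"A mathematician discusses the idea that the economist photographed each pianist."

No

*each pianist* occurs within the complex NP *the idea that the economist photographed each pianist*.
The complex NP is opaque for QR — the quantifier is frozen inside the noun's complement.
So *each pianist* cannot raise high enough to outscope *a mathematician*; only the surface ordering *a mathematician* > *each pianist* is available.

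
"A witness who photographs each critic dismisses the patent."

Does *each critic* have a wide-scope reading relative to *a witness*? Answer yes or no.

No

*each critic* occurs within the relative clause *who photographs each critic*.
Relative clauses block scope extraction: QR cannot target a position outside the modified NP.
*each critic* > *a witness* would require crossing that boundary, which is illicit.
(Only the surface reading survives: one fixed witness with respect to all the relevant critics.)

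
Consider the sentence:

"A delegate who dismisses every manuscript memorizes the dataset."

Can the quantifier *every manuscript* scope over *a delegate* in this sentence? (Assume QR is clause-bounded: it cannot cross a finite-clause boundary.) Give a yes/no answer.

*every manuscript* sits inside the relative clause *who dismisses every manuscript*.
The relative clause forms an island for QR, so the quantifier is confined to the head noun's restrictor.
So *every manuscript* cannot raise to a position above *a delegate*.
(Only the surface reading survives: one fixed delegate with respect to all the relevant manuscripts.)

No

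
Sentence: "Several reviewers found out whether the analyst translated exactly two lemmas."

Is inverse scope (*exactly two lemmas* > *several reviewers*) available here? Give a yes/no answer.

No

*exactly two lemmas* is embedded in the embedded question *whether the analyst translated exactly two lemmas*.
The wh-island constraint blocks QR out of an embedded interrogative.
So *exactly two lemmas* cannot raise to a position above *several reviewers*.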